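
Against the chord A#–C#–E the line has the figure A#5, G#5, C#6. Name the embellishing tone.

The harmony at that moment is A# diminished triad (A#, C#, E); G#5 is not a chord tone.
It is approached by step down from A#5 and left by leap up to C#6.
Step in, leap out — an escape tone.

G#5 is an escape tone.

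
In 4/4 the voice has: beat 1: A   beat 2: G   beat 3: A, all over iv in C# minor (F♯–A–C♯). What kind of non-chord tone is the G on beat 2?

The harmony at that moment is F♯ minor triad (F♯, A, C♯); G is not a chord tone.
It is approached by step down from A and left by step up to A.
Step away and step back to the same note — a neighbor tone (lower neighbor).

Lower neighbor tone.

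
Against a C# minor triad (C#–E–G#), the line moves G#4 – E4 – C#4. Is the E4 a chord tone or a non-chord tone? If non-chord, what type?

C# minor triad contains C#, E, G#; E is the third, so it is a chord tone.

Chord tone (the third of C# minor triad).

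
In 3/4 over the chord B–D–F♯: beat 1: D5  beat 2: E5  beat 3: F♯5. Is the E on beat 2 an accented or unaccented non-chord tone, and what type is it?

Unaccented passing tone.

The harmony at that moment is B minor triad (B, D, F♯); E5 is not a chord tone.
It is approached by step up from D5 and left by step up to F♯5.
Step in, step out in the same direction — a passing tone.
It falls on a weak beat, so it is unaccented.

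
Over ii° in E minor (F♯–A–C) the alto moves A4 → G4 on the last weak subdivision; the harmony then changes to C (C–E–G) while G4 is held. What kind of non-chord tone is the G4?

The harmony at that moment is F♯ diminished triad (F♯, A, C); G4 is not a chord tone.
It is approached by step down from A4 and then sustained as the same pitch into the next harmony.
Arriving early and becoming a chord tone when the harmony changes — an anticipation.

G4 is an anticipation.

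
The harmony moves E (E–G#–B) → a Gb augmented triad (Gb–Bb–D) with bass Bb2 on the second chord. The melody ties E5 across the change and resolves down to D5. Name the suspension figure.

At the second chord the bass is Bb2. The suspended E5 lies a fourth above the bass; after resolving down by step to D5, the interval above the bass becomes a third.
Suspension figures are named by those two intervals: 4–3.

4–3 suspension.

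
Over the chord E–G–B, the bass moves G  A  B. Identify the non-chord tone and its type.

The harmony at that moment is E minor triad (E, G, B); A is not a chord tone.
It is approached by step up from G and left by step up to B.
Step in, step out in the same direction — a passing tone.

A is a passing tone.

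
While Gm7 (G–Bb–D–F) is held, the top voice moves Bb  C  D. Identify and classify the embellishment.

The harmony at that moment is G minor seventh chord (G, Bb, D, F); C is not a chord tone.
It is approached by step up from Bb and left by step up to D.
Step in, step out in the same direction — a passing tone.

C is a passing tone.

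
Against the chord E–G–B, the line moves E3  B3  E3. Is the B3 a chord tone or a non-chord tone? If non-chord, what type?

Chord tone (the fifth of E minor triad).

E minor triad contains E, G, B; B is the fifth, so it is a chord tone.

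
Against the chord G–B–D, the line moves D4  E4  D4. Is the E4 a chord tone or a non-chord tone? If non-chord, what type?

The harmony at that moment is G major triad (G, B, D); E4 is not a chord tone.
It is approached by step up from D4 and left by step down to D4.
Step away and step back to the same note — a neighbor tone (upper neighbor).

Non-chord tone — a neighbor tone.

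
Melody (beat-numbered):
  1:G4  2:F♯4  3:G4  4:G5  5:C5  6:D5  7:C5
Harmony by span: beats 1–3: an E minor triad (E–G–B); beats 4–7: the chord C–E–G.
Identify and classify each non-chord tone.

F♯4 (beat 2) — neighbor tone; D5 (beat 6) — neighbor tone.

The harmony at that moment is E minor triad (E, G, B); F♯4 is not a chord tone.
It is approached by step down from G4 and left by step up to G4.
Step away and step back to the same note — a neighbor tone (lower neighbor).
The harmony at that moment is C major triad (C, E, G); D5 is not a chord tone.
It is approached by step up from C5 and left by step down to C5.
Step away and step back to the same note — a neighbor tone (upper neighbor).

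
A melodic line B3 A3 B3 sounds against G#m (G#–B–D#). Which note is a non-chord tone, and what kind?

A3 is a neighbor tone.

The harmony at that moment is G# minor triad (G#, B, D#); A3 is not a chord tone.
It is approached by step down from B3 and left by step up to B3.
Step away and step back to the same note — a neighbor tone (lower neighbor).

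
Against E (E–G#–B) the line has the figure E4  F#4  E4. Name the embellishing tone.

F#4 is a neighbor tone.

The harmony at that moment is E major triad (E, G#, B); F#4 is not a chord tone.
It is approached by step up from E4 and left by step down to E4.
Step away and step back to the same note — a neighbor tone (upper neighbor).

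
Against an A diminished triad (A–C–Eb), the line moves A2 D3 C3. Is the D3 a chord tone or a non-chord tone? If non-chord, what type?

The harmony at that moment is A diminished triad (A, C, Eb); D3 is not a chord tone.
It is approached by leap up from A2 and left by step down to C3.
Leap in, step out — an appoggiatura.

Non-chord tone — an appoggiatura.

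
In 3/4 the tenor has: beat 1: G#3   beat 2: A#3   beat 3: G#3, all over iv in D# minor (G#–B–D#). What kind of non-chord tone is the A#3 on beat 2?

The harmony at that moment is G# minor triad (G#, B, D#); A#3 is not a chord tone.
It is approached by step up from G#3 and left by step down to G#3.
Step away and step back to the same note — a neighbor tone (upper neighbor).

Upper neighbor tone.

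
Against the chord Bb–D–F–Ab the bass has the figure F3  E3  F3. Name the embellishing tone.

E3 is a neighbor tone.

The harmony at that moment is Bb dominant seventh chord (Bb, D, F, Ab); E3 is not a chord tone.
It is approached by step down from F3 and left by step up to F3.
Step away and step back to the same note — a neighbor tone (lower neighbor).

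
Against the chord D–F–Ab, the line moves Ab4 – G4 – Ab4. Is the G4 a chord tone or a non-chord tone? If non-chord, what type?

The harmony at that moment is D diminished triad (D, F, Ab); G4 is not a chord tone.
It is approached by step down from Ab4 and left by step up to Ab4.
Step away and step back to the same note — a neighbor tone (lower neighbor).

Non-chord tone — a neighbor tone.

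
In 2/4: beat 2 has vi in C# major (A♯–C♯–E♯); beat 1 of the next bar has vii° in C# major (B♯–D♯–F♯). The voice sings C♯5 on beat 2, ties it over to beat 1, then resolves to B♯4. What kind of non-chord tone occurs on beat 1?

Suspension.

The harmony at that moment is B♯ diminished triad (B♯, D♯, F♯); C♯5 is not a chord tone.
It is held over (the same pitch as the preceding C♯5) and left by step down to B♯4.
Held over from the previous chord and resolving down by step — a suspension.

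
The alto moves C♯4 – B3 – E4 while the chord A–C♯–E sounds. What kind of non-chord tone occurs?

The harmony at that moment is A major triad (A, C♯, E); B3 is not a chord tone.
It is approached by step down from C♯4 and left by leap up to E4.
Step in, leap out — an escape tone.

B3 is an escape tone.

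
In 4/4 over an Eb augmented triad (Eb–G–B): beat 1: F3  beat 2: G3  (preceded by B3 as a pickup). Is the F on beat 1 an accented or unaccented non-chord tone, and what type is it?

The harmony at that moment is Eb augmented triad (Eb, G, B); F3 is not a chord tone.
It is approached by leap down from B3 and left by step up to G3.
Leap in, step out — an appoggiatura.
It falls on the downbeat, so it is accented.

Accented appoggiatura.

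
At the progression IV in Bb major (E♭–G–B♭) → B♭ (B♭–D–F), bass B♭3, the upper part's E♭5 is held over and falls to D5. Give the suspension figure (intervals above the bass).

At the second chord the bass is B♭3. The suspended E♭5 lies a fourth above the bass; after resolving down by step to D5, the interval above the bass becomes a third.
Suspension figures are named by those two intervals: 4–3.

4–3 suspension.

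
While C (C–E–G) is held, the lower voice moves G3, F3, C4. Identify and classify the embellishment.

The harmony at that moment is C major triad (C, E, G); F3 is not a chord tone.
It is approached by step down from G3 and left by leap up to C4.
Step in, leap out — an escape tone.

F3 is an escape tone.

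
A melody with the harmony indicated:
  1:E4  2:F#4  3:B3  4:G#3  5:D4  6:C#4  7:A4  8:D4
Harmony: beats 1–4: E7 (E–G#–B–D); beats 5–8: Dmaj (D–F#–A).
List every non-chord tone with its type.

F#4 (beat 2) — escape tone; C#4 (beat 6) — escape tone.

The harmony at that moment is E dominant seventh chord (E, G#, B, D); F#4 is not a chord tone.
It is approached by step up from E4 and left by leap down to B3.
Step in, leap out — an escape tone.
The harmony at that moment is D major triad (D, F#, A); C#4 is not a chord tone.
It is approached by step down from D4 and left by leap up to A4.
Step in, leap out — an escape tone.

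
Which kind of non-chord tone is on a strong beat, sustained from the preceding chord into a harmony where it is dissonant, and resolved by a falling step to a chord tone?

Approach: by preparation — the pitch is first a chord tone, then held (tied or repeated) while the harmony changes under it. Departure: down by step. Metric position: strong.
A prepared dissonance that resolves downward by step — a suspension. (The same figure resolving upward would be a retardation.)

Suspension.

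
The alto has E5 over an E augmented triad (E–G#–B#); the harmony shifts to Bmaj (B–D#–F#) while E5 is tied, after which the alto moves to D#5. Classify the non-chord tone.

E5 is a suspension.

The harmony at that moment is B major triad (B, D#, F#); E5 is not a chord tone.
It is held over (the same pitch as the preceding E5) and left by step down to D#5.
Held over from the previous chord and resolving down by step — a suspension.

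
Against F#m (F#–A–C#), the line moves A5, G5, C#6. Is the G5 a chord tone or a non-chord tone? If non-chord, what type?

The harmony at that moment is F# minor triad (F#, A, C#); G5 is not a chord tone.
It is approached by step down from A5 and left by leap up to C#6.
Step in, leap out — an escape tone.

Non-chord tone — an escape tone.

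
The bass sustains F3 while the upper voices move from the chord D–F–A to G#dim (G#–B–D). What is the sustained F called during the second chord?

The harmony at that moment is G# diminished triad (G#, B, D); F3 is not a chord tone.
It is held over (the same pitch as the preceding F3) and then sustained as the same pitch into the next harmony.
Sustained through a change of harmony — a pedal tone.

Pedal tone (pedal point).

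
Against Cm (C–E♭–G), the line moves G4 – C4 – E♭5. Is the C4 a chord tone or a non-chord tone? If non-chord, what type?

C minor triad contains C, E♭, G; C is the root, so it is a chord tone.

Chord tone (the root of C minor triad).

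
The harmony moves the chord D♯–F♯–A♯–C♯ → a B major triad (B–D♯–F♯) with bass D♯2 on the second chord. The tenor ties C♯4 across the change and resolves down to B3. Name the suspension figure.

7–6 suspension.

At the second chord the bass is D♯2. The suspended C♯4 lies a seventh above the bass; after resolving down by step to B3, the interval above the bass becomes a sixth.
Suspension figures are named by those two intervals: 7–6.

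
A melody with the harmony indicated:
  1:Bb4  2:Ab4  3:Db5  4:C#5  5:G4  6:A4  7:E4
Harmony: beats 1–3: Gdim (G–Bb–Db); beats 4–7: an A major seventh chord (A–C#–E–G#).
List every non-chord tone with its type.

The harmony at that moment is G diminished triad (G, Bb, Db); Ab4 is not a chord tone.
It is approached by step down from Bb4 and left by leap up to Db5.
Step in, leap out — an escape tone.
The harmony at that moment is A major seventh chord (A, C#, E, G#); G4 is not a chord tone.
It is approached by leap down from C#5 and left by step up to A4.
Leap in, step out — an appoggiatura.

Ab4 (beat 2) — escape tone; G4 (beat 5) — appoggiatura.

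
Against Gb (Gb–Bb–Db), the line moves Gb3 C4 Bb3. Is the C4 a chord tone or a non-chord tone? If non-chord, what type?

The harmony at that moment is Gb major triad (Gb, Bb, Db); C4 is not a chord tone.
It is approached by leap up from Gb3 and left by step down to Bb3.
Leap in, step out — an appoggiatura.

Non-chord tone — an appoggiatura.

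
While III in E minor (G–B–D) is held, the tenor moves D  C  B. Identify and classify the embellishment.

The harmony at that moment is G major triad (G, B, D); C is not a chord tone.
It is approached by step down from D and left by step down to B.
Step in, step out in the same direction — a passing tone.

C is a passing tone.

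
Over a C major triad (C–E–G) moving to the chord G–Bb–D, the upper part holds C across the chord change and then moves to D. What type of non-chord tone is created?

The harmony at that moment is G minor triad (G, Bb, D); C is not a chord tone.
It is held over (the same pitch as the preceding C) and left by step up to D.
Held over from the previous chord and resolving up by step — a retardation.

C is a retardation.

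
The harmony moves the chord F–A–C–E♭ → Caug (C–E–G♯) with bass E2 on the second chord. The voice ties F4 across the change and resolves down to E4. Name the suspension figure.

At the second chord the bass is E2. The suspended F4 lies a ninth above the bass; after resolving down by step to E4, the interval above the bass becomes an octave.
Suspension figures are named by those two intervals: 9–8.

9–8 suspension.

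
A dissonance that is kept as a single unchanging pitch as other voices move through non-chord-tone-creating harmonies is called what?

Pedal tone.

Approach: none. Departure: none — a single pitch is sustained while the chords change around it, passing through harmonies that do not contain it.
No melodic motion at all; the dissonance is created entirely by the moving harmonies against the stationary note — a pedal tone (pedal point).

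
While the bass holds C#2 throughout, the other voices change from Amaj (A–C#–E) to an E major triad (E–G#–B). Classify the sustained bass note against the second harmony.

The harmony at that moment is E major triad (E, G#, B); C#2 is not a chord tone.
It is held over (the same pitch as the preceding C#2) and then sustained as the same pitch into the next harmony.
Sustained through a change of harmony — a pedal tone.

Pedal tone (pedal point).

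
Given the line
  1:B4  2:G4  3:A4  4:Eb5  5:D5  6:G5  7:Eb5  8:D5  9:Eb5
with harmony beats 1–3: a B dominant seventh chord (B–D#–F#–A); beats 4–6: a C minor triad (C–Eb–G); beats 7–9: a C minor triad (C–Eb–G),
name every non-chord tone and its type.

G4 (beat 2) — appoggiatura; D5 (beat 5) — escape tone; D5 (beat 8) — neighbor tone.

The harmony at that moment is B dominant seventh chord (B, D#, F#, A); G4 is not a chord tone.
It is approached by leap down from B4 and left by step up to A4.
Leap in, step out — an appoggiatura.
The harmony at that moment is C minor triad (C, Eb, G); D5 is not a chord tone.
It is approached by step down from Eb5 and left by leap up to G5.
Step in, leap out — an escape tone.
The harmony at that moment is C minor triad (C, Eb, G); D5 is not a chord tone.
It is approached by step down from Eb5 and left by step up to Eb5.
Step away and step back to the same note — a neighbor tone (lower neighbor).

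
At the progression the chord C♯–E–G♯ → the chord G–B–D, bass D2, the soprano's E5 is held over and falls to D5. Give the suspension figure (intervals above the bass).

9–8 suspension.

At the second chord the bass is D2. The suspended E5 lies a ninth above the bass; after resolving down by step to D5, the interval above the bass becomes an octave.
Suspension figures are named by those two intervals: 9–8.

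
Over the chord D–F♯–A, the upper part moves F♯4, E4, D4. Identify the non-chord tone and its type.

The harmony at that moment is D major triad (D, F♯, A); E4 is not a chord tone.
It is approached by step down from F♯4 and left by step down to D4.
Step in, step out in the same direction — a passing tone.

E4 is a passing tone.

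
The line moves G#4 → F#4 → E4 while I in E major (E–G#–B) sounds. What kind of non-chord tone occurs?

F#4 is a passing tone.

The harmony at that moment is E major triad (E, G#, B); F#4 is not a chord tone.
It is approached by step down from G#4 and left by step down to E4.
Step in, step out in the same direction — a passing tone.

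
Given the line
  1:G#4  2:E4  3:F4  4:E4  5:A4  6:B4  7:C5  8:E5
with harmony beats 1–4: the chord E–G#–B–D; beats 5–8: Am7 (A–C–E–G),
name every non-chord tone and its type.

The harmony at that moment is E dominant seventh chord (E, G#, B, D); F4 is not a chord tone.
It is approached by step up from E4 and left by step down to E4.
Step away and step back to the same note — a neighbor tone (upper neighbor).
The harmony at that moment is A minor seventh chord (A, C, E, G); B4 is not a chord tone.
It is approached by step up from A4 and left by step up to C5.
Step in, step out in the same direction — a passing tone.

F4 (beat 3) — neighbor tone; B4 (beat 6) — passing tone.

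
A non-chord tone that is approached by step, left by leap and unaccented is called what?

Approach: by step. Departure: by leap. Metric position: weak.
Step in, leap out, from a weak position — an escape tone (échappée). (It is the mirror image of the appoggiatura, which leaps in and steps out on a strong beat.)

Escape tone.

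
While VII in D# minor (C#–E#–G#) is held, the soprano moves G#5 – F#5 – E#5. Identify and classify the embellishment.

F#5 is a passing tone.

The harmony at that moment is C# major triad (C#, E#, G#); F#5 is not a chord tone.
It is approached by step down from G#5 and left by step down to E#5.
Step in, step out in the same direction — a passing tone.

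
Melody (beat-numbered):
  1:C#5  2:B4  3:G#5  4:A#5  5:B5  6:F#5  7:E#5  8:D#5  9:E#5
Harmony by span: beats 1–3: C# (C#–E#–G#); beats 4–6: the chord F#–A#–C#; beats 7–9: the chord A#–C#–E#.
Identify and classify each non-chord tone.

The harmony at that moment is C# major triad (C#, E#, G#); B4 is not a chord tone.
It is approached by step down from C#5 and left by leap up to G#5.
Step in, leap out — an escape tone.
The harmony at that moment is F# major triad (F#, A#, C#); B5 is not a chord tone.
It is approached by step up from A#5 and left by leap down to F#5.
Step in, leap out — an escape tone.
The harmony at that moment is A# minor triad (A#, C#, E#); D#5 is not a chord tone.
It is approached by step down from E#5 and left by step up to E#5.
Step away and step back to the same note — a neighbor tone (lower neighbor).

B4 (beat 2) — escape tone; B5 (beat 5) — escape tone; D#5 (beat 8) — neighbor tone.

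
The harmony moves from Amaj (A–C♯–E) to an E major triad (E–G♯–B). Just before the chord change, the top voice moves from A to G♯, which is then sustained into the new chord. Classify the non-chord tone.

The harmony at that moment is A major triad (A, C♯, E); G♯ is not a chord tone.
It is approached by step down from A and then sustained as the same pitch into the next harmony.
Arriving early and becoming a chord tone when the harmony changes — an anticipation.

G♯ is an anticipation.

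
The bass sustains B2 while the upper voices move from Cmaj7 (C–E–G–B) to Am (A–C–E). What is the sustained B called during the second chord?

The harmony at that moment is A minor triad (A, C, E); B2 is not a chord tone.
It is held over (the same pitch as the preceding B2) and then sustained as the same pitch into the next harmony.
Sustained through a change of harmony — a pedal tone.

Pedal tone (pedal point).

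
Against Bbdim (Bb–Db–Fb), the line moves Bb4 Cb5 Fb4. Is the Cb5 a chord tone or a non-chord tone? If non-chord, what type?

Non-chord tone — an escape tone.

The harmony at that moment is Bb diminished triad (Bb, Db, Fb); Cb5 is not a chord tone.
It is approached by step up from Bb4 and left by leap down to Fb4.
Step in, leap out — an escape tone.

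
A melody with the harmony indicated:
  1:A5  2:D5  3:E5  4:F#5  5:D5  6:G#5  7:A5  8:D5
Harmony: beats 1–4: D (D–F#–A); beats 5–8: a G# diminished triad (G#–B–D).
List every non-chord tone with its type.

E5 (beat 3) — passing tone; A5 (beat 7) — escape tone.

The harmony at that moment is D major triad (D, F#, A); E5 is not a chord tone.
It is approached by step up from D5 and left by step up to F#5.
Step in, step out in the same direction — a passing tone.
The harmony at that moment is G# diminished triad (G#, B, D); A5 is not a chord tone.
It is approached by step up from G#5 and left by leap down to D5.
Step in, leap out — an escape tone.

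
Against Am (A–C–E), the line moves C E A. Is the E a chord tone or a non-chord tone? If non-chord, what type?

Chord tone (the fifth of A minor triad).

A minor triad contains A, C, E; E is the fifth, so it is a chord tone.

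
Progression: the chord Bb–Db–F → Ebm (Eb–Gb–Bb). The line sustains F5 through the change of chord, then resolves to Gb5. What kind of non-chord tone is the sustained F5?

The harmony at that moment is Eb minor triad (Eb, Gb, Bb); F5 is not a chord tone.
It is held over (the same pitch as the preceding F5) and left by step up to Gb5.
Held over from the previous chord and resolving up by step — a retardation.

F5 is a retardation.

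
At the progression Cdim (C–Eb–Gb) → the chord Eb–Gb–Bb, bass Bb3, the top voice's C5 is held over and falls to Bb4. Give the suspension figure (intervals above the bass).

9–8 suspension.

At the second chord the bass is Bb3. The suspended C5 lies a ninth above the bass; after resolving down by step to Bb4, the interval above the bass becomes an octave.
Suspension figures are named by those two intervals: 9–8.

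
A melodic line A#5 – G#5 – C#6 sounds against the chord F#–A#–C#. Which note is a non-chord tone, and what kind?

G#5 is an escape tone.

The harmony at that moment is F# major triad (F#, A#, C#); G#5 is not a chord tone.
It is approached by step down from A#5 and left by leap up to C#6.
Step in, leap out — an escape tone.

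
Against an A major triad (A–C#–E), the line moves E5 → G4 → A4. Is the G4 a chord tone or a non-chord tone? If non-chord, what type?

Non-chord tone — an appoggiatura.

The harmony at that moment is A major triad (A, C#, E); G4 is not a chord tone.
It is approached by leap down from E5 and left by step up to A4.
Leap in, step out — an appoggiatura.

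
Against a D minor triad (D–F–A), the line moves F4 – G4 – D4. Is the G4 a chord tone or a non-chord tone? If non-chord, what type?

The harmony at that moment is D minor triad (D, F, A); G4 is not a chord tone.
It is approached by step up from F4 and left by leap down to D4.
Step in, leap out — an escape tone.

Non-chord tone — an escape tone.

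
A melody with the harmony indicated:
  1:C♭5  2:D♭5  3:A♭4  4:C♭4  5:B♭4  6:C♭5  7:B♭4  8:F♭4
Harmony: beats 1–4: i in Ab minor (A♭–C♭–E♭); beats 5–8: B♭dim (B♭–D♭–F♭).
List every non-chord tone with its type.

D♭5 (beat 2) — escape tone; C♭5 (beat 6) — neighbor tone.

The harmony at that moment is A♭ minor triad (A♭, C♭, E♭); D♭5 is not a chord tone.
It is approached by step up from C♭5 and left by leap down to A♭4.
Step in, leap out — an escape tone.
The harmony at that moment is B♭ diminished triad (B♭, D♭, F♭); C♭5 is not a chord tone.
It is approached by step up from B♭4 and left by step down to B♭4.
Step away and step back to the same note — a neighbor tone (upper neighbor).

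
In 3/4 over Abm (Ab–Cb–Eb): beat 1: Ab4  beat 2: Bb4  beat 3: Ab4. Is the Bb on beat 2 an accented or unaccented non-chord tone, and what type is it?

Unaccented neighbor tone.

The harmony at that moment is Ab minor triad (Ab, Cb, Eb); Bb4 is not a chord tone.
It is approached by step up from Ab4 and left by step down to Ab4.
Step away and step back to the same note — a neighbor tone (upper neighbor).
It falls on a weak beat, so it is unaccented.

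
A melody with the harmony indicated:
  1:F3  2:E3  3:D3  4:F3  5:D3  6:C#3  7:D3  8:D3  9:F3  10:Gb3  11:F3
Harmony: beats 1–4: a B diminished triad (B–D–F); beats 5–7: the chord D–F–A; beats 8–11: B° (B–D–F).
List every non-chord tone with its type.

E3 (beat 2) — passing tone; C#3 (beat 6) — neighbor tone; Gb3 (beat 10) — neighbor tone.

The harmony at that moment is B diminished triad (B, D, F); E3 is not a chord tone.
It is approached by step down from F3 and left by step down to D3.
Step in, step out in the same direction — a passing tone.
The harmony at that moment is D minor triad (D, F, A); C#3 is not a chord tone.
It is approached by step down from D3 and left by step up to D3.
Step away and step back to the same note — a neighbor tone (lower neighbor).
The harmony at that moment is B diminished triad (B, D, F); Gb3 is not a chord tone.
It is approached by step up from F3 and left by step down to F3.
Step away and step back to the same note — a neighbor tone (upper neighbor).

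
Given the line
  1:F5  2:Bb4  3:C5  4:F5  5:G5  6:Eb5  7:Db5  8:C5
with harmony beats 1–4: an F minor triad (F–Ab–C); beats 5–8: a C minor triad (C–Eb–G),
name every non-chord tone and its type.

The harmony at that moment is F minor triad (F, Ab, C); Bb4 is not a chord tone.
It is approached by leap down from F5 and left by step up to C5.
Leap in, step out — an appoggiatura.
The harmony at that moment is C minor triad (C, Eb, G); Db5 is not a chord tone.
It is approached by step down from Eb5 and left by step down to C5.
Step in, step out in the same direction — a passing tone.

Bb4 (beat 2) — appoggiatura; Db5 (beat 7) — passing tone.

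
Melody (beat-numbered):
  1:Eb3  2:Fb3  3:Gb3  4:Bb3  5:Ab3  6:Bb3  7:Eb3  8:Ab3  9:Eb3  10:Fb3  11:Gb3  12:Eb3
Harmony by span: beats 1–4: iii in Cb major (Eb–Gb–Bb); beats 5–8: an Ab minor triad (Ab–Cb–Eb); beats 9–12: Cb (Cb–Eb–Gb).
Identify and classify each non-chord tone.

The harmony at that moment is Eb minor triad (Eb, Gb, Bb); Fb3 is not a chord tone.
It is approached by step up from Eb3 and left by step up to Gb3.
Step in, step out in the same direction — a passing tone.
The harmony at that moment is Ab minor triad (Ab, Cb, Eb); Bb3 is not a chord tone.
It is approached by step up from Ab3 and left by leap down to Eb3.
Step in, leap out — an escape tone.
The harmony at that moment is Cb major triad (Cb, Eb, Gb); Fb3 is not a chord tone.
It is approached by step up from Eb3 and left by step up to Gb3.
Step in, step out in the same direction — a passing tone.

Fb3 (beat 2) — passing tone; Bb3 (beat 6) — escape tone; Fb3 (beat 10) — passing tone.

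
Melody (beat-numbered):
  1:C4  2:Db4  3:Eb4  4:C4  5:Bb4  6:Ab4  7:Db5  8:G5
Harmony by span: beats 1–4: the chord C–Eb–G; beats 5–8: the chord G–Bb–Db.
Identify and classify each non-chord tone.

Db4 (beat 2) — passing tone; Ab4 (beat 6) — escape tone.

The harmony at that moment is C minor triad (C, Eb, G); Db4 is not a chord tone.
It is approached by step up from C4 and left by step up to Eb4.
Step in, step out in the same direction — a passing tone.
The harmony at that moment is G diminished triad (G, Bb, Db); Ab4 is not a chord tone.
It is approached by step down from Bb4 and left by leap up to Db5.
Step in, leap out — an escape tone.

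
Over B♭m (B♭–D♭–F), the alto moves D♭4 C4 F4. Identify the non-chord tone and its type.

The harmony at that moment is B♭ minor triad (B♭, D♭, F); C4 is not a chord tone.
It is approached by step down from D♭4 and left by leap up to F4.
Step in, leap out — an escape tone.

C4 is an escape tone.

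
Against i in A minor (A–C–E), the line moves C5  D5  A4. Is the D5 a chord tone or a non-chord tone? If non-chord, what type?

The harmony at that moment is A minor triad (A, C, E); D5 is not a chord tone.
It is approached by step up from C5 and left by leap down to A4.
Step in, leap out — an escape tone.

Non-chord tone — an escape tone.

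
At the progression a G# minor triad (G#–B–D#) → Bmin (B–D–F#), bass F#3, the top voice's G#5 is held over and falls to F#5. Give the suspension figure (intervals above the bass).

9–8 suspension.

At the second chord the bass is F#3. The suspended G#5 lies a ninth above the bass; after resolving down by step to F#5, the interval above the bass becomes an octave.
Suspension figures are named by those two intervals: 9–8.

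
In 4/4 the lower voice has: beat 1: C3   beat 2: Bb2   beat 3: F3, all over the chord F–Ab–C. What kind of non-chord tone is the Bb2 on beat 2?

The harmony at that moment is F minor triad (F, Ab, C); Bb2 is not a chord tone.
It is approached by step down from C3 and left by leap up to F3.
Step in, leap out, on a weak beat — an escape tone.

Escape tone.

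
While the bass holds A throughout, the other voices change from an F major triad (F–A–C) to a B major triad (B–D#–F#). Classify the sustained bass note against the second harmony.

The harmony at that moment is B major triad (B, D#, F#); A is not a chord tone.
It is held over (the same pitch as the preceding A) and then sustained as the same pitch into the next harmony.
Sustained through a change of harmony — a pedal tone.

Pedal tone (pedal point).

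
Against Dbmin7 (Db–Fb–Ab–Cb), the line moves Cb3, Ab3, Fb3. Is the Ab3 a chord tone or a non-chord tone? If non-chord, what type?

Chord tone (the fifth of Db minor seventh chord).

Db minor seventh chord contains Db, Fb, Ab, Cb; Ab is the fifth, so it is a chord tone.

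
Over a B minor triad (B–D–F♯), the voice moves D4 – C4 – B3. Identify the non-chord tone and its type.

The harmony at that moment is B minor triad (B, D, F♯); C4 is not a chord tone.
It is approached by step down from D4 and left by step down to B3.
Step in, step out in the same direction — a passing tone.

C4 is a passing tone.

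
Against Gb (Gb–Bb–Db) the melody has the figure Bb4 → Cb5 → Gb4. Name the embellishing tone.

The harmony at that moment is Gb major triad (Gb, Bb, Db); Cb5 is not a chord tone.
It is approached by step up from Bb4 and left by leap down to Gb4.
Step in, leap out — an escape tone.

Cb5 is an escape tone.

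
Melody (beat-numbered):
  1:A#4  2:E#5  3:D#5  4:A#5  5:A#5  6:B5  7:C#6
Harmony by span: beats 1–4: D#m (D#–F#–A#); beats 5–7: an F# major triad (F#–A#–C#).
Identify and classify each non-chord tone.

The harmony at that moment is D# minor triad (D#, F#, A#); E#5 is not a chord tone.
It is approached by leap up from A#4 and left by step down to D#5.
Leap in, step out — an appoggiatura.
The harmony at that moment is F# major triad (F#, A#, C#); B5 is not a chord tone.
It is approached by step up from A#5 and left by step up to C#6.
Step in, step out in the same direction — a passing tone.

E#5 (beat 2) — appoggiatura; B5 (beat 6) — passing tone.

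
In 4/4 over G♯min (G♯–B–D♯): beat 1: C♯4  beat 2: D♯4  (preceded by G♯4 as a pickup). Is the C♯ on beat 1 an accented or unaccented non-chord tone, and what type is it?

The harmony at that moment is G♯ minor triad (G♯, B, D♯); C♯4 is not a chord tone.
It is approached by leap down from G♯4 and left by step up to D♯4.
Leap in, step out — an appoggiatura.
It falls on the downbeat, so it is accented.

Accented appoggiatura.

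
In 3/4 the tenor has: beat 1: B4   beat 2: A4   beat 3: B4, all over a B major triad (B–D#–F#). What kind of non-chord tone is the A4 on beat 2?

Lower neighbor tone.

The harmony at that moment is B major triad (B, D#, F#); A4 is not a chord tone.
It is approached by step down from B4 and left by step up to B4.
Step away and step back to the same note — a neighbor tone (lower neighbor).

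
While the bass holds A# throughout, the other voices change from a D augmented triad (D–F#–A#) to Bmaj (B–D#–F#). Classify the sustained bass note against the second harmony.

The harmony at that moment is B major triad (B, D#, F#); A# is not a chord tone.
It is held over (the same pitch as the preceding A#) and then sustained as the same pitch into the next harmony.
Sustained through a change of harmony — a pedal tone.

Pedal tone (pedal point).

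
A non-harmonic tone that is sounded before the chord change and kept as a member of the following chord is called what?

Approach: ahead of the chord change (typically by step), so it is dissonant against the current harmony. Departure: none — the same pitch is restated or held and is a chord tone of the new harmony.
Dissonant first, consonant once the harmony catches up: the note simply arrives early — an anticipation. (The reverse timing, consonant first and dissonant after the change, would be a suspension or retardation.)

Anticipation.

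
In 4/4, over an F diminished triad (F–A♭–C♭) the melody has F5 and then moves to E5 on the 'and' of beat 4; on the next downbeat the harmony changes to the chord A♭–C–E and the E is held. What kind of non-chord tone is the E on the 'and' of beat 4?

The harmony at that moment is F diminished triad (F, A♭, C♭); E5 is not a chord tone.
It is approached by step down from F5 and then sustained as the same pitch into the next harmony.
Arriving early and becoming a chord tone when the harmony changes — an anticipation.

Anticipation.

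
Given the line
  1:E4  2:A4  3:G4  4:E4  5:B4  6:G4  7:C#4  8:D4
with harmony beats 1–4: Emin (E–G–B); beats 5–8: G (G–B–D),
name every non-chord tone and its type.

A4 (beat 2) — appoggiatura; C#4 (beat 7) — appoggiatura.

The harmony at that moment is E minor triad (E, G, B); A4 is not a chord tone.
It is approached by leap up from E4 and left by step down to G4.
Leap in, step out — an appoggiatura.
The harmony at that moment is G major triad (G, B, D); C#4 is not a chord tone.
It is approached by leap down from G4 and left by step up to D4.
Leap in, step out — an appoggiatura.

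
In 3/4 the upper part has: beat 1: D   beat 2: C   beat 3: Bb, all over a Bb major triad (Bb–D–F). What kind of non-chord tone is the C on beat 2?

Passing tone.

The harmony at that moment is Bb major triad (Bb, D, F); C is not a chord tone.
It is approached by step down from D and left by step down to Bb.
Step in, step out in the same direction — a passing tone.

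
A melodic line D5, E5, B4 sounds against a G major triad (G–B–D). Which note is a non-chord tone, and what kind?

E5 is an escape tone.

The harmony at that moment is G major triad (G, B, D); E5 is not a chord tone.
It is approached by step up from D5 and left by leap down to B4.
Step in, leap out — an escape tone.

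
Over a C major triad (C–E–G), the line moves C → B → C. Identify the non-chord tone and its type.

B is a neighbor tone.

The harmony at that moment is C major triad (C, E, G); B is not a chord tone.
It is approached by step down from C and left by step up to C.
Step away and step back to the same note — a neighbor tone (lower neighbor).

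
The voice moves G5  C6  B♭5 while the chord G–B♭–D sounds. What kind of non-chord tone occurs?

The harmony at that moment is G minor triad (G, B♭, D); C6 is not a chord tone.
It is approached by leap up from G5 and left by step down to B♭5.
Leap in, step out — an appoggiatura.

C6 is an appoggiatura.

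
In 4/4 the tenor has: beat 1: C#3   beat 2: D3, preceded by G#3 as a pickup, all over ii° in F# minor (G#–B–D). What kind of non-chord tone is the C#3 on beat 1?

The harmony at that moment is G# diminished triad (G#, B, D); C#3 is not a chord tone.
It is approached by leap down from G#3 and left by step up to D3.
Leap in, step out, metrically accented — an appoggiatura.

Appoggiatura.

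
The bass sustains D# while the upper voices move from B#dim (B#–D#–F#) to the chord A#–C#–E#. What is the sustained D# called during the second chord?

Pedal tone (pedal point).

The harmony at that moment is A# minor triad (A#, C#, E#); D# is not a chord tone.
It is held over (the same pitch as the preceding D#) and then sustained as the same pitch into the next harmony.
Sustained through a change of harmony — a pedal tone.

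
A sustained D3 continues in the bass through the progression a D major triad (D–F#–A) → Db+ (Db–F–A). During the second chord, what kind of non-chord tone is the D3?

The harmony at that moment is Db augmented triad (Db, F, A); D3 is not a chord tone.
It is held over (the same pitch as the preceding D3) and then sustained as the same pitch into the next harmony.
Sustained through a change of harmony — a pedal tone.

Pedal tone (pedal point).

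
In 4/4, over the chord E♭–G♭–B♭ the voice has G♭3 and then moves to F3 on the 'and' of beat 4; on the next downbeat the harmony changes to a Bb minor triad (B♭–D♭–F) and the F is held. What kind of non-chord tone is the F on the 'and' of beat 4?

Anticipation.

The harmony at that moment is E♭ minor triad (E♭, G♭, B♭); F3 is not a chord tone.
It is approached by step down from G♭3 and then sustained as the same pitch into the next harmony.
Arriving early and becoming a chord tone when the harmony changes — an anticipation.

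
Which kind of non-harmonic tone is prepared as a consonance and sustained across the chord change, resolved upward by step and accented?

Retardation.

Approach: by preparation — the pitch is first a chord tone, then held (tied or repeated) while the harmony changes under it. Departure: up by step. Metric position: strong.
A prepared dissonance that resolves upward by step — a retardation. (The same figure resolving downward would be a suspension.)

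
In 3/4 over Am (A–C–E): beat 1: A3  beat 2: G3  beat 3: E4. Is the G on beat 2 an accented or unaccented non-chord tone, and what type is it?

Unaccented escape tone.

The harmony at that moment is A minor triad (A, C, E); G3 is not a chord tone.
It is approached by step down from A3 and left by leap up to E4.
Step in, leap out — an escape tone.
It falls on a weak beat, so it is unaccented.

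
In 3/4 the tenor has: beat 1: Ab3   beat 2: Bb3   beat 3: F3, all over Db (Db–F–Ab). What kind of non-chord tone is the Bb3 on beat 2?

The harmony at that moment is Db major triad (Db, F, Ab); Bb3 is not a chord tone.
It is approached by step up from Ab3 and left by leap down to F3.
Step in, leap out, on a weak beat — an escape tone.

Escape tone.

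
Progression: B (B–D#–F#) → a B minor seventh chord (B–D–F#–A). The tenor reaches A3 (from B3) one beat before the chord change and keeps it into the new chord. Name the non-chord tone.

A3 is an anticipation.

The harmony at that moment is B major triad (B, D#, F#); A3 is not a chord tone.
It is approached by step down from B3 and then sustained as the same pitch into the next harmony.
Arriving early and becoming a chord tone when the harmony changes — an anticipation.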